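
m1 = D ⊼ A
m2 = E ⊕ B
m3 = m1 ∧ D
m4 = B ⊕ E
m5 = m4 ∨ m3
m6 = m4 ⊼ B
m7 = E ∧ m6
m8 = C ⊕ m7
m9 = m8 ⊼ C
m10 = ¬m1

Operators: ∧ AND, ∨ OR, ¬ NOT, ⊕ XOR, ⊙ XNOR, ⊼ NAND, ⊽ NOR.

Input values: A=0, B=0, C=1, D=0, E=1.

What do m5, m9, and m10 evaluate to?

m5 = 1; m9 = 1; m10 = 0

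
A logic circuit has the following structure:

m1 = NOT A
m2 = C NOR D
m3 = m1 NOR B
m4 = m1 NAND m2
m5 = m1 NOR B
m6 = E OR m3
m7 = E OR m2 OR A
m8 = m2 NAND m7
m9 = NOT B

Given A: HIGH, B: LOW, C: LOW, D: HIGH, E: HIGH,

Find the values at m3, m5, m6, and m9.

m3 = HIGH, m5 = HIGH, m6 = HIGH, m9 = HIGH

m1 = NOT A = NOT HIGH = LOW
m3 = m1 NOR B = LOW NOR LOW = HIGH
m5 = m1 NOR B = LOW NOR LOW = HIGH
m6 = E OR m3 = HIGH OR HIGH = HIGH
m9 = NOT B = NOT LOW = HIGH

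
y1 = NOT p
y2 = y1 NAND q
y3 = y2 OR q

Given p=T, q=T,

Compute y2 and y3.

y1 = NOT p = NOT T = F
y2 = y1 NAND q = F NAND T = T
y3 = y2 OR q = T OR T = T

y2 = T, y3 = T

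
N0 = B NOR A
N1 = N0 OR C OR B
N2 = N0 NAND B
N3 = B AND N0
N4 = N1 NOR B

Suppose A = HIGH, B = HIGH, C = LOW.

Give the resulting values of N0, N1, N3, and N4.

N0 = LOW; N1 = HIGH; N3 = LOW; N4 = LOW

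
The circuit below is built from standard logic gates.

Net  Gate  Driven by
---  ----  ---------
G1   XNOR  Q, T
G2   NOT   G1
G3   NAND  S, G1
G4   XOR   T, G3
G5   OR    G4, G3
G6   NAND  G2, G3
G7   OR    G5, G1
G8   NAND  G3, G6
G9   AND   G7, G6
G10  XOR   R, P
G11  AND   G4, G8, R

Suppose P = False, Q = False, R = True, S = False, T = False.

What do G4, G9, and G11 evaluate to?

G4 = True  G9 = True  G11 = False

G1 = Q XNOR T = False XNOR False = True
G2 = NOT G1 = NOT True = False
G3 = S NAND G1 = False NAND True = True
G4 = T XOR G3 = False XOR True = True
G5 = G4 OR G3 = True OR True = True
G6 = G2 NAND G3 = False NAND True = True
G7 = G5 OR G1 = True OR True = True
G8 = G3 NAND G6 = True NAND True = False
G9 = G7 AND G6 = True AND True = True
G11 = G4 AND G8 AND R = True AND False AND True = False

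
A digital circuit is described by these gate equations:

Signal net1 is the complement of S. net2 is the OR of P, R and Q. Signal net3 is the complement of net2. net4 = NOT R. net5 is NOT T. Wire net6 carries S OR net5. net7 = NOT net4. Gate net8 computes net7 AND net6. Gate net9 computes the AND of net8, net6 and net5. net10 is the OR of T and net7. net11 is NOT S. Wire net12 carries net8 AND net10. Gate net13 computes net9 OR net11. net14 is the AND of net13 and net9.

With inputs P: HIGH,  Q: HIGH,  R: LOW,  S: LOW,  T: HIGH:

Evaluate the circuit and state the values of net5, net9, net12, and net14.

net5 = LOW, net9 = LOW, net12 = LOW, net14 = LOW

net4 = NOT R = NOT LOW = HIGH
net5 = NOT T = NOT HIGH = LOW
net6 = S OR net5 = LOW OR LOW = LOW
net7 = NOT net4 = NOT HIGH = LOW
net8 = net7 AND net6 = LOW AND LOW = LOW
net9 = net8 AND net6 AND net5 = LOW AND LOW AND LOW = LOW
net10 = T OR net7 = HIGH OR LOW = HIGH
net11 = NOT S = NOT LOW = HIGH
net12 = net8 AND net10 = LOW AND HIGH = LOW
net13 = net9 OR net11 = LOW OR HIGH = HIGH
net14 = net13 AND net9 = HIGH AND LOW = LOW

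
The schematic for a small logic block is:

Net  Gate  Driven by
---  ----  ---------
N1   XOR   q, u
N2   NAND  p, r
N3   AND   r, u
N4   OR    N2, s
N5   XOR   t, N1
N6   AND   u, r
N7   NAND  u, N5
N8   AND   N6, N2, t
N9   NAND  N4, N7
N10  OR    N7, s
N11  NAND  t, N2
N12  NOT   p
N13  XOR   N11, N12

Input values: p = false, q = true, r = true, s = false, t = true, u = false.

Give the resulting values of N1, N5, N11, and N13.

N1 = true, N5 = false, N11 = false, N13 = true

N1 = q XOR u = true XOR false = true
N2 = p NAND r = false NAND true = true
N5 = t XOR N1 = true XOR true = false
N11 = t NAND N2 = true NAND true = false
N12 = NOT p = NOT false = true
N13 = N11 XOR N12 = false XOR true = true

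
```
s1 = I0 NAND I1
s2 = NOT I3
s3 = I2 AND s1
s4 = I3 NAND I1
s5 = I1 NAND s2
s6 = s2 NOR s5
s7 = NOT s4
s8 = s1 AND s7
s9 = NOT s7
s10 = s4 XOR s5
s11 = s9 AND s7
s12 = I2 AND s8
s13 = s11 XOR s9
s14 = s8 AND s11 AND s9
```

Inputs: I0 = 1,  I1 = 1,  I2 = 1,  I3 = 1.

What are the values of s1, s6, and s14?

s1 = 0, s6 = 0, s14 = 0

s1 = I0 NAND I1 = 1 NAND 1 = 0
s2 = NOT I3 = NOT 1 = 0
s4 = I3 NAND I1 = 1 NAND 1 = 0
s5 = I1 NAND s2 = 1 NAND 0 = 1
s6 = s2 NOR s5 = 0 NOR 1 = 0
s7 = NOT s4 = NOT 0 = 1
s8 = s1 AND s7 = 0 AND 1 = 0
s9 = NOT s7 = NOT 1 = 0
s11 = s9 AND s7 = 0 AND 1 = 0
s14 = s8 AND s11 AND s9 = 0 AND 0 AND 0 = 0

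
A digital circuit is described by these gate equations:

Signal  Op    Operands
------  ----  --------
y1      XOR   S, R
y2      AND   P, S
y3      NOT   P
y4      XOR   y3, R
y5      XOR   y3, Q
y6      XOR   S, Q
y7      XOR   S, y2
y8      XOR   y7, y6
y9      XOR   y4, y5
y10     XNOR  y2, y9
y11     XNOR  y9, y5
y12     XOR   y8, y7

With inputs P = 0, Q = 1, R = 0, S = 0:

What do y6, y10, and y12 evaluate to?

y2 = P AND S = 0 AND 0 = 0
y3 = NOT P = NOT 0 = 1
y4 = y3 XOR R = 1 XOR 0 = 1
y5 = y3 XOR Q = 1 XOR 1 = 0
y6 = S XOR Q = 0 XOR 1 = 1
y7 = S XOR y2 = 0 XOR 0 = 0
y8 = y7 XOR y6 = 0 XOR 1 = 1
y9 = y4 XOR y5 = 1 XOR 0 = 1
y10 = y2 XNOR y9 = 0 XNOR 1 = 0
y12 = y8 XOR y7 = 1 XOR 0 = 1

y6 = 1, y10 = 0, y12 = 1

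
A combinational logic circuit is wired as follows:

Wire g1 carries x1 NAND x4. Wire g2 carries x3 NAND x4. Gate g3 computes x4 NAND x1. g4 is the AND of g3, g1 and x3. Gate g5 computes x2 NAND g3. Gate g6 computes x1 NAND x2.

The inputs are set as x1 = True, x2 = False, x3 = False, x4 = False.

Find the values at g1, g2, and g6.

g1 = x1 NAND x4 = True NAND False = True
g2 = x3 NAND x4 = False NAND False = True
g6 = x1 NAND x2 = True NAND False = True

g1 = True, g2 = True, g6 = True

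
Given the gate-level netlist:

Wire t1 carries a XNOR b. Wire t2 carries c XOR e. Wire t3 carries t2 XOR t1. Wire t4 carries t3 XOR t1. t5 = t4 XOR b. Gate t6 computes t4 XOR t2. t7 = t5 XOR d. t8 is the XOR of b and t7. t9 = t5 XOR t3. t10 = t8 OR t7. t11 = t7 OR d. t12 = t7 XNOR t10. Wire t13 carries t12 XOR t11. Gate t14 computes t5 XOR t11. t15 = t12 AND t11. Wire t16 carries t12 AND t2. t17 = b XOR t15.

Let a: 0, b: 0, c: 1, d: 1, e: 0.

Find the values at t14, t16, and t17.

t14 = 0  t16 = 1  t17 = 1

t1 = a XNOR b = 0 XNOR 0 = 1
t2 = c XOR e = 1 XOR 0 = 1
t3 = t2 XOR t1 = 1 XOR 1 = 0
t4 = t3 XOR t1 = 0 XOR 1 = 1
t5 = t4 XOR b = 1 XOR 0 = 1
t7 = t5 XOR d = 1 XOR 1 = 0
t8 = b XOR t7 = 0 XOR 0 = 0
t10 = t8 OR t7 = 0 OR 0 = 0
t11 = t7 OR d = 0 OR 1 = 1
t12 = t7 XNOR t10 = 0 XNOR 0 = 1
t14 = t5 XOR t11 = 1 XOR 1 = 0
t15 = t12 AND t11 = 1 AND 1 = 1
t16 = t12 AND t2 = 1 AND 1 = 1
t17 = b XOR t15 = 0 XOR 1 = 1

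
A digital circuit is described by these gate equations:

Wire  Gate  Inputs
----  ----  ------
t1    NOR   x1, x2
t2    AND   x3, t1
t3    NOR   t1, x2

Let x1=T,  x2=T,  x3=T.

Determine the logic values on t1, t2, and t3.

t1 = F, t2 = F, t3 = F

t1 = x1 NOR x2 = T NOR T = F
t2 = x3 AND t1 = T AND F = F
t3 = t1 NOR x2 = F NOR T = F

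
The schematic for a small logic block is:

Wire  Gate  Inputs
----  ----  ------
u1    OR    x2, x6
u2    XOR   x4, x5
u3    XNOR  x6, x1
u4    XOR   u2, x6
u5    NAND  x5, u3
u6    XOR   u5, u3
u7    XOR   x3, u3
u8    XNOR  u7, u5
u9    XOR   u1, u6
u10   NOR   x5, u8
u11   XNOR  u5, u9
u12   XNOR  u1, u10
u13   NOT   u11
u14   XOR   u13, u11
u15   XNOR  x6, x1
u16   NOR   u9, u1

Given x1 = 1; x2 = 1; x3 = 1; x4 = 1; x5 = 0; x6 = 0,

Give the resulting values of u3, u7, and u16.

u1 = x2 OR x6 = 1 OR 0 = 1
u3 = x6 XNOR x1 = 0 XNOR 1 = 0
u5 = x5 NAND u3 = 0 NAND 0 = 1
u6 = u5 XOR u3 = 1 XOR 0 = 1
u7 = x3 XOR u3 = 1 XOR 0 = 1
u9 = u1 XOR u6 = 1 XOR 1 = 0
u16 = u9 NOR u1 = 0 NOR 1 = 0

u3 = 0, u7 = 1, u16 = 0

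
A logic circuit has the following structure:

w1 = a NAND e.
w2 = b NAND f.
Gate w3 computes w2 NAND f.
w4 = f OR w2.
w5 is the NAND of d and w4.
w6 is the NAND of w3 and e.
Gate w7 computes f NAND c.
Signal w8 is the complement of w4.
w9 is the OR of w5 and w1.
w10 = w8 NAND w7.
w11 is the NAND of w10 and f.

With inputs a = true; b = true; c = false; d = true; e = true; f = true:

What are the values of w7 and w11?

w7 = true  w11 = false

w2 = b NAND f = true NAND true = false
w4 = f OR w2 = true OR false = true
w7 = f NAND c = true NAND false = true
w8 = NOT w4 = NOT true = false
w10 = w8 NAND w7 = false NAND true = true
w11 = w10 NAND f = true NAND true = false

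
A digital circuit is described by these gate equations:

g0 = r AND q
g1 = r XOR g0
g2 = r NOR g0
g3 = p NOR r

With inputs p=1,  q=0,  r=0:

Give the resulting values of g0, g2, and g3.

g0 = 0, g2 = 1, g3 = 0

g0 = r AND q = 0 AND 0 = 0
g2 = r NOR g0 = 0 NOR 0 = 1
g3 = p NOR r = 1 NOR 0 = 0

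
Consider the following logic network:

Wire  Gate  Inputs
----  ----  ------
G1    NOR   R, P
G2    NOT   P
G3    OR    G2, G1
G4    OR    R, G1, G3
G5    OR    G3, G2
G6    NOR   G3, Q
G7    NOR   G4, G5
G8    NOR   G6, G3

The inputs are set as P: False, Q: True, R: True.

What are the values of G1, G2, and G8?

G1 = False, G2 = True, G8 = False

G1 = R NOR P = True NOR False = False
G2 = NOT P = NOT False = True
G3 = G2 OR G1 = True OR False = True
G6 = G3 NOR Q = True NOR True = False
G8 = G6 NOR G3 = False NOR True = False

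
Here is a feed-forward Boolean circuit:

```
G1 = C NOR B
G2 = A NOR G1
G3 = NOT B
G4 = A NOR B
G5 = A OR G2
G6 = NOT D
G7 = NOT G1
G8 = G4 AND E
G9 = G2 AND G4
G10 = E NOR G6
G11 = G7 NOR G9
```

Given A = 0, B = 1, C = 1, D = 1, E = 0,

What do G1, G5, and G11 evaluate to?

G1 = C NOR B = 1 NOR 1 = 0
G2 = A NOR G1 = 0 NOR 0 = 1
G4 = A NOR B = 0 NOR 1 = 0
G5 = A OR G2 = 0 OR 1 = 1
G7 = NOT G1 = NOT 0 = 1
G9 = G2 AND G4 = 1 AND 0 = 0
G11 = G7 NOR G9 = 1 NOR 0 = 0

G1 = 0  G5 = 1  G11 = 0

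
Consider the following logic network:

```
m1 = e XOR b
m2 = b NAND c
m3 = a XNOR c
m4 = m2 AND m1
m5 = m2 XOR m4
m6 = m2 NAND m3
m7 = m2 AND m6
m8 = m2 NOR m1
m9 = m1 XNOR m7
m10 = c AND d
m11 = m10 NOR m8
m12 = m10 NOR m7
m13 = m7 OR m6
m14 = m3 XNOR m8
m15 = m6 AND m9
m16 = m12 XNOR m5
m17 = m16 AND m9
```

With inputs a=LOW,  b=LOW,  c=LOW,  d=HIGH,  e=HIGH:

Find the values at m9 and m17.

m1 = e XOR b = HIGH XOR LOW = HIGH
m2 = b NAND c = LOW NAND LOW = HIGH
m3 = a XNOR c = LOW XNOR LOW = HIGH
m4 = m2 AND m1 = HIGH AND HIGH = HIGH
m5 = m2 XOR m4 = HIGH XOR HIGH = LOW
m6 = m2 NAND m3 = HIGH NAND HIGH = LOW
m7 = m2 AND m6 = HIGH AND LOW = LOW
m9 = m1 XNOR m7 = HIGH XNOR LOW = LOW
m10 = c AND d = LOW AND HIGH = LOW
m12 = m10 NOR m7 = LOW NOR LOW = HIGH
m16 = m12 XNOR m5 = HIGH XNOR LOW = LOW
m17 = m16 AND m9 = LOW AND LOW = LOW

m9 = LOW, m17 = LOW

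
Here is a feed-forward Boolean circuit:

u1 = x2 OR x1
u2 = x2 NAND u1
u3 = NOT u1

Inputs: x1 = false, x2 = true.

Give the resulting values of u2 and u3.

u2 = false  u3 = false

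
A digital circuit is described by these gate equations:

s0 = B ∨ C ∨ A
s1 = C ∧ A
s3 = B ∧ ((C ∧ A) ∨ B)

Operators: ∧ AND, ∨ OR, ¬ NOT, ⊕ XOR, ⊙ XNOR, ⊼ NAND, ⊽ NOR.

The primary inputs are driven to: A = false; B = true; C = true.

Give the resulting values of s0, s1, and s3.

s0 = true, s1 = false, s3 = true

s0 = true ∨ true ∨ false = true
s1 = true ∧ false = false
s3 = true ∧ ((true ∧ false) ∨ true) = true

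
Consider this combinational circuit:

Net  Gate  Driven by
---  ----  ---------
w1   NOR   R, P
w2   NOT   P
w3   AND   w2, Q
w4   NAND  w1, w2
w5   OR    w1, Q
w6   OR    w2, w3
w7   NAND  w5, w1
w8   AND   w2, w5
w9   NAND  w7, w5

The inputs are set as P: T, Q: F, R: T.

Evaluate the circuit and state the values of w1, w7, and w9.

w1 = R NOR P = T NOR T = F
w5 = w1 OR Q = F OR F = F
w7 = w5 NAND w1 = F NAND F = T
w9 = w7 NAND w5 = T NAND F = T

w1 = F  w7 = T  w9 = T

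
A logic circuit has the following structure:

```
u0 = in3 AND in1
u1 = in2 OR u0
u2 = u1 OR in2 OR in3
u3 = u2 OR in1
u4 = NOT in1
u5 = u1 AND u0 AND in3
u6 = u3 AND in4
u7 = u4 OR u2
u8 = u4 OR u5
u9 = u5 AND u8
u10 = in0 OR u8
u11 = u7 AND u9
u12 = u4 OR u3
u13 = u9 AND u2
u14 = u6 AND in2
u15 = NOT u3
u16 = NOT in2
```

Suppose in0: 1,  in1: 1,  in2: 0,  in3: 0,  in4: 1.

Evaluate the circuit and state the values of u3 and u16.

u0 = in3 AND in1 = 0 AND 1 = 0
u1 = in2 OR u0 = 0 OR 0 = 0
u2 = u1 OR in2 OR in3 = 0 OR 0 OR 0 = 0
u3 = u2 OR in1 = 0 OR 1 = 1
u16 = NOT in2 = NOT 0 = 1

u3 = 1; u16 = 1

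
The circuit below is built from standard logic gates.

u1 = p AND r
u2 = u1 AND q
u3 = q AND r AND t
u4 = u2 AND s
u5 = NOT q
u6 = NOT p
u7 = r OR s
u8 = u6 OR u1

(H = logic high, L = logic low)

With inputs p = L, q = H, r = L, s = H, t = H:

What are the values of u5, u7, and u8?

u5 = L, u7 = H, u8 = H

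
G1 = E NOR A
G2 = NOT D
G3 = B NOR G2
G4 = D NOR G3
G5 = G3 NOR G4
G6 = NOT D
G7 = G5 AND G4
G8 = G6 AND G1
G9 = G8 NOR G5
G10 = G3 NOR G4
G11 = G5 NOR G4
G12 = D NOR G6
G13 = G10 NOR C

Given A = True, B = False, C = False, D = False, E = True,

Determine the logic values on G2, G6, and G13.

G2 = True  G6 = True  G13 = True

G2 = NOT D = NOT False = True
G3 = B NOR G2 = False NOR True = False
G4 = D NOR G3 = False NOR False = True
G6 = NOT D = NOT False = True
G10 = G3 NOR G4 = False NOR True = False
G13 = G10 NOR C = False NOR False = True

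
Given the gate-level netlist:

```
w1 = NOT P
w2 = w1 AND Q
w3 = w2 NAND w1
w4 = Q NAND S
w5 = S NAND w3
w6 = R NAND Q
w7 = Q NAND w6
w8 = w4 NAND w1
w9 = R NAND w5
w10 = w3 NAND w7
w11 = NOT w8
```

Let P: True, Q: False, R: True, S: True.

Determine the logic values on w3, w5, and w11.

w3 = True; w5 = False; w11 = False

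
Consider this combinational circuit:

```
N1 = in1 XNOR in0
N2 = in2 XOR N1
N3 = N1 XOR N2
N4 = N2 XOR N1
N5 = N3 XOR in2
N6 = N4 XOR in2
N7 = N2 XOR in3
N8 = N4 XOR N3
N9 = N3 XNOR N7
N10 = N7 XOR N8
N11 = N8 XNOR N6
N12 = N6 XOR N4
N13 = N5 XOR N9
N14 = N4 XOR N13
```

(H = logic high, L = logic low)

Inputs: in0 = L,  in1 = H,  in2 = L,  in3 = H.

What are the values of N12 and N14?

N12 = L, N14 = L

N1 = in1 XNOR in0 = H XNOR L = L
N2 = in2 XOR N1 = L XOR L = L
N3 = N1 XOR N2 = L XOR L = L
N4 = N2 XOR N1 = L XOR L = L
N5 = N3 XOR in2 = L XOR L = L
N6 = N4 XOR in2 = L XOR L = L
N7 = N2 XOR in3 = L XOR H = H
N9 = N3 XNOR N7 = L XNOR H = L
N12 = N6 XOR N4 = L XOR L = L
N13 = N5 XOR N9 = L XOR L = L
N14 = N4 XOR N13 = L XOR L = L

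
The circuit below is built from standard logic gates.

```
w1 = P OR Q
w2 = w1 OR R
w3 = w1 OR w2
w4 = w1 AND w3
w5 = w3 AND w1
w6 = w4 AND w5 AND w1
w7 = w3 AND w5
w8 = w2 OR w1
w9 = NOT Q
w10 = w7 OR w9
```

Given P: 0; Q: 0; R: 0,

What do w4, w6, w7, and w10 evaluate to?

w4 = 0, w6 = 0, w7 = 0, w10 = 1

w1 = P OR Q = 0 OR 0 = 0
w2 = w1 OR R = 0 OR 0 = 0
w3 = w1 OR w2 = 0 OR 0 = 0
w4 = w1 AND w3 = 0 AND 0 = 0
w5 = w3 AND w1 = 0 AND 0 = 0
w6 = w4 AND w5 AND w1 = 0 AND 0 AND 0 = 0
w7 = w3 AND w5 = 0 AND 0 = 0
w9 = NOT Q = NOT 0 = 1
w10 = w7 OR w9 = 0 OR 1 = 1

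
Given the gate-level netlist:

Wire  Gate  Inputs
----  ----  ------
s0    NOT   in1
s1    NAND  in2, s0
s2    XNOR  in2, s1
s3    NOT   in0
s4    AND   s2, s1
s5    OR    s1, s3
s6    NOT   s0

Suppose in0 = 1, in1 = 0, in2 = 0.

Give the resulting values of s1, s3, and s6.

s1 = 1, s3 = 0, s6 = 0

s0 = NOT in1 = NOT 0 = 1
s1 = in2 NAND s0 = 0 NAND 1 = 1
s3 = NOT in0 = NOT 1 = 0
s6 = NOT s0 = NOT 1 = 0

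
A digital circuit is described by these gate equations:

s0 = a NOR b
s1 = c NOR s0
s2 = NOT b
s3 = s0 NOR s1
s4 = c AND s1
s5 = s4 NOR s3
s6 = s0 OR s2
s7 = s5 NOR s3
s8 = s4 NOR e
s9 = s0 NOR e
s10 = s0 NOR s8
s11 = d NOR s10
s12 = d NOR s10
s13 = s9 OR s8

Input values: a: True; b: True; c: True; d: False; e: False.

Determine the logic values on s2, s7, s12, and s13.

s0 = a NOR b = True NOR True = False
s1 = c NOR s0 = True NOR False = False
s2 = NOT b = NOT True = False
s3 = s0 NOR s1 = False NOR False = True
s4 = c AND s1 = True AND False = False
s5 = s4 NOR s3 = False NOR True = False
s7 = s5 NOR s3 = False NOR True = False
s8 = s4 NOR e = False NOR False = True
s9 = s0 NOR e = False NOR False = True
s10 = s0 NOR s8 = False NOR True = False
s12 = d NOR s10 = False NOR False = True
s13 = s9 OR s8 = True OR True = True

s2 = False  s7 = False  s12 = True  s13 = True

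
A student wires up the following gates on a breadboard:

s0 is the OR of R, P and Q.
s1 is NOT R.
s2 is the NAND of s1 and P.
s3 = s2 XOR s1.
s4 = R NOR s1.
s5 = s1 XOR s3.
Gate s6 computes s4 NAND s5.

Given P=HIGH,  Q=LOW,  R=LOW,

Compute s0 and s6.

s0 = HIGH  s6 = HIGH

s0 = R OR P OR Q = LOW OR HIGH OR LOW = HIGH
s1 = NOT R = NOT LOW = HIGH
s2 = s1 NAND P = HIGH NAND HIGH = LOW
s3 = s2 XOR s1 = LOW XOR HIGH = HIGH
s4 = R NOR s1 = LOW NOR HIGH = LOW
s5 = s1 XOR s3 = HIGH XOR HIGH = LOW
s6 = s4 NAND s5 = LOW NAND LOW = HIGH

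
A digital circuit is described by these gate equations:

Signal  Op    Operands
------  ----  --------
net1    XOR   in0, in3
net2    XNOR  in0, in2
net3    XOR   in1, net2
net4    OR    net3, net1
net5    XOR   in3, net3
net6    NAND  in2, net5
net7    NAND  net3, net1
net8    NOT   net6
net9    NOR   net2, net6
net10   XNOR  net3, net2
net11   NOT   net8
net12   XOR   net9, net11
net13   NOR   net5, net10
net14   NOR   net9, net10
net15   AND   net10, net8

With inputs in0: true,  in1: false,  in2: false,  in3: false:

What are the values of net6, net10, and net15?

net6 = true  net10 = true  net15 = false

net2 = in0 XNOR in2 = true XNOR false = false
net3 = in1 XOR net2 = false XOR false = false
net5 = in3 XOR net3 = false XOR false = false
net6 = in2 NAND net5 = false NAND false = true
net8 = NOT net6 = NOT true = false
net10 = net3 XNOR net2 = false XNOR false = true
net15 = net10 AND net8 = true AND false = false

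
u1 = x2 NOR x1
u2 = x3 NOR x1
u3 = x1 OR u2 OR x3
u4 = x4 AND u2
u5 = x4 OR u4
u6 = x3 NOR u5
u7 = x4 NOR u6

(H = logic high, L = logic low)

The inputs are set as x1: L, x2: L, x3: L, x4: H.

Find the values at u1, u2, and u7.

u1 = H  u2 = H  u7 = L

u1 = x2 NOR x1 = L NOR L = H
u2 = x3 NOR x1 = L NOR L = H
u4 = x4 AND u2 = H AND H = H
u5 = x4 OR u4 = H OR H = H
u6 = x3 NOR u5 = L NOR H = L
u7 = x4 NOR u6 = H NOR L = L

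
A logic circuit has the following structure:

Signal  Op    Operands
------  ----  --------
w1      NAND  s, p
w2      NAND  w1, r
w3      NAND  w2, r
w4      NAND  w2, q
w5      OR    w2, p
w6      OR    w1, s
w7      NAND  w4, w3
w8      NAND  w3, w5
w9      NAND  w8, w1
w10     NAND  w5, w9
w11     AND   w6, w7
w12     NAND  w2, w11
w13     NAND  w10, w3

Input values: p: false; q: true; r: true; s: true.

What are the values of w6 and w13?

w6 = true; w13 = false

w1 = s NAND p = true NAND false = true
w2 = w1 NAND r = true NAND true = false
w3 = w2 NAND r = false NAND true = true
w5 = w2 OR p = false OR false = false
w6 = w1 OR s = true OR true = true
w8 = w3 NAND w5 = true NAND false = true
w9 = w8 NAND w1 = true NAND true = false
w10 = w5 NAND w9 = false NAND false = true
w13 = w10 NAND w3 = true NAND true = false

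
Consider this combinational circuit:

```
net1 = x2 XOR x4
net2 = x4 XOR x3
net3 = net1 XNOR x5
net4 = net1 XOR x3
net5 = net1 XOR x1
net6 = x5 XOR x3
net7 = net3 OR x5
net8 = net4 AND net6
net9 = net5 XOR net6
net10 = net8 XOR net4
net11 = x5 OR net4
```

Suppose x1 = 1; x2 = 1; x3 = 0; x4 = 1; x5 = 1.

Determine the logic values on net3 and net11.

net1 = x2 XOR x4 = 1 XOR 1 = 0
net3 = net1 XNOR x5 = 0 XNOR 1 = 0
net4 = net1 XOR x3 = 0 XOR 0 = 0
net11 = x5 OR net4 = 1 OR 0 = 1

net3 = 0, net11 = 1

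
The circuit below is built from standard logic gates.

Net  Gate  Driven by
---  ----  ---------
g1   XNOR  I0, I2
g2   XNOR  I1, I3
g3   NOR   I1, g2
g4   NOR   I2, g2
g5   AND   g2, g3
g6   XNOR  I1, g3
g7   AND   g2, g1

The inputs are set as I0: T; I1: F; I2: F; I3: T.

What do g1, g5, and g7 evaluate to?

g1 = F, g5 = F, g7 = F

g1 = I0 XNOR I2 = T XNOR F = F
g2 = I1 XNOR I3 = F XNOR T = F
g3 = I1 NOR g2 = F NOR F = T
g5 = g2 AND g3 = F AND T = F
g7 = g2 AND g1 = F AND F = F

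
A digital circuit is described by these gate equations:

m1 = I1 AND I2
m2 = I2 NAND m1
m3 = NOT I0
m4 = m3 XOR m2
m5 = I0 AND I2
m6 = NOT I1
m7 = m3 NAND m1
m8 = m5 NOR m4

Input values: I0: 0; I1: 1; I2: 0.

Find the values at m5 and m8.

m5 = 0, m8 = 1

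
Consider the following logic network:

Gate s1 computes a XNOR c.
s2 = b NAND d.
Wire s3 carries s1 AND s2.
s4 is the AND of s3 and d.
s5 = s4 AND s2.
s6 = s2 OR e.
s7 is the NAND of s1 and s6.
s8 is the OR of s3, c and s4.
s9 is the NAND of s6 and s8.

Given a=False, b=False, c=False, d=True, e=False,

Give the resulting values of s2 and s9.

s2 = True  s9 = False

s1 = a XNOR c = False XNOR False = True
s2 = b NAND d = False NAND True = True
s3 = s1 AND s2 = True AND True = True
s4 = s3 AND d = True AND True = True
s6 = s2 OR e = True OR False = True
s8 = s3 OR c OR s4 = True OR False OR True = True
s9 = s6 NAND s8 = True NAND True = False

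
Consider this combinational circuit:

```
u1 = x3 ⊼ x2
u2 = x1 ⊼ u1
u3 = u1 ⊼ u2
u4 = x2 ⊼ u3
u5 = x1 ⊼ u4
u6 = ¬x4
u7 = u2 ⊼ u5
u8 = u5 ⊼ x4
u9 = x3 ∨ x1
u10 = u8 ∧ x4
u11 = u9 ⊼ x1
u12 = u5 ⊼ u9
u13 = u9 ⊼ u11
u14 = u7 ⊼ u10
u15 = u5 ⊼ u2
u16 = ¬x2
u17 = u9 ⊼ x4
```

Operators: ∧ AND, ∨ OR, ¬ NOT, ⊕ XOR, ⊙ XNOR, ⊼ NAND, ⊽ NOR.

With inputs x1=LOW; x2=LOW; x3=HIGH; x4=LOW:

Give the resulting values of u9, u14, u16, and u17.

u9 = HIGH, u14 = HIGH, u16 = HIGH, u17 = HIGH

u1 = x3 NAND x2 = HIGH NAND LOW = HIGH
u2 = x1 NAND u1 = LOW NAND HIGH = HIGH
u3 = u1 NAND u2 = HIGH NAND HIGH = LOW
u4 = x2 NAND u3 = LOW NAND LOW = HIGH
u5 = x1 NAND u4 = LOW NAND HIGH = HIGH
u7 = u2 NAND u5 = HIGH NAND HIGH = LOW
u8 = u5 NAND x4 = HIGH NAND LOW = HIGH
u9 = x3 OR x1 = HIGH OR LOW = HIGH
u10 = u8 AND x4 = HIGH AND LOW = LOW
u14 = u7 NAND u10 = LOW NAND LOW = HIGH
u16 = NOT x2 = NOT LOW = HIGH
u17 = u9 NAND x4 = HIGH NAND LOW = HIGH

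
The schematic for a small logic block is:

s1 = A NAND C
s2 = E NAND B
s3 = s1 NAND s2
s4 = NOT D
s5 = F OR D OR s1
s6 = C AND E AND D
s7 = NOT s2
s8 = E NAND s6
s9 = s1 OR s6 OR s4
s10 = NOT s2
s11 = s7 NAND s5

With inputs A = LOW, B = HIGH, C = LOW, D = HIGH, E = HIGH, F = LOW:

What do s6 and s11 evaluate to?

s6 = LOW  s11 = LOW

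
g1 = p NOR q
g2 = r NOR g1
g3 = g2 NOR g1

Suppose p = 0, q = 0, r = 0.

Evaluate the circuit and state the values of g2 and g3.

g1 = p NOR q = 0 NOR 0 = 1
g2 = r NOR g1 = 0 NOR 1 = 0
g3 = g2 NOR g1 = 0 NOR 1 = 0

g2 = 0  g3 = 0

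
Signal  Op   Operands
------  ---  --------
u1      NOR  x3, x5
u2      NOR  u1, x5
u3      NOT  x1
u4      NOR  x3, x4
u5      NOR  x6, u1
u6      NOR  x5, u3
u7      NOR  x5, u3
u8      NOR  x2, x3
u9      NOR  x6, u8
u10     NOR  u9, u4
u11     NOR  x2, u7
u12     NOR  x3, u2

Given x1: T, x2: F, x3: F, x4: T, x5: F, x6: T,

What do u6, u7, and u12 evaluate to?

u6 = T, u7 = T, u12 = T

u1 = x3 NOR x5 = F NOR F = T
u2 = u1 NOR x5 = T NOR F = F
u3 = NOT x1 = NOT T = F
u6 = x5 NOR u3 = F NOR F = T
u7 = x5 NOR u3 = F NOR F = T
u12 = x3 NOR u2 = F NOR F = T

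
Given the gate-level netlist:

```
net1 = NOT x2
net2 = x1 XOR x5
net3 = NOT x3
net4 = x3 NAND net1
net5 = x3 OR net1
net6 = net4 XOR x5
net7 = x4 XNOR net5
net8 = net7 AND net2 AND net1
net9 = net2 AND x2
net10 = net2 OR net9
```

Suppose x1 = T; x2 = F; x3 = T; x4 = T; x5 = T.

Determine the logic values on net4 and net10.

net4 = F; net10 = F

net1 = NOT x2 = NOT F = T
net2 = x1 XOR x5 = T XOR T = F
net4 = x3 NAND net1 = T NAND T = F
net9 = net2 AND x2 = F AND F = F
net10 = net2 OR net9 = F OR F = F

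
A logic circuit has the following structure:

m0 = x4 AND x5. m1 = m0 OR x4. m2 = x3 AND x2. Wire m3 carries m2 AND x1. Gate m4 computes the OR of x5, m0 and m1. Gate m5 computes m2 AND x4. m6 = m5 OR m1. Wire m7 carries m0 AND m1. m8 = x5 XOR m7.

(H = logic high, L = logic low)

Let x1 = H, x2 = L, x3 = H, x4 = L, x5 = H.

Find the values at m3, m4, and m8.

m0 = x4 AND x5 = L AND H = L
m1 = m0 OR x4 = L OR L = L
m2 = x3 AND x2 = H AND L = L
m3 = m2 AND x1 = L AND H = L
m4 = x5 OR m0 OR m1 = H OR L OR L = H
m7 = m0 AND m1 = L AND L = L
m8 = x5 XOR m7 = H XOR L = H

m3 = L, m4 = H, m8 = H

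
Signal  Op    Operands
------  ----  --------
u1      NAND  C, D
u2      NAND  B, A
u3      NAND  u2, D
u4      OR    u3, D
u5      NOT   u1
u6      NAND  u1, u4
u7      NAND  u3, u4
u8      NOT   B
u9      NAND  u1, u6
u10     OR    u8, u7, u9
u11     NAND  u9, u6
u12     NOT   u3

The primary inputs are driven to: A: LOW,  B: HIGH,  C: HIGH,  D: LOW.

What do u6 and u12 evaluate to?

u1 = C NAND D = HIGH NAND LOW = HIGH
u2 = B NAND A = HIGH NAND LOW = HIGH
u3 = u2 NAND D = HIGH NAND LOW = HIGH
u4 = u3 OR D = HIGH OR LOW = HIGH
u6 = u1 NAND u4 = HIGH NAND HIGH = LOW
u12 = NOT u3 = NOT HIGH = LOW

u6 = LOW; u12 = LOW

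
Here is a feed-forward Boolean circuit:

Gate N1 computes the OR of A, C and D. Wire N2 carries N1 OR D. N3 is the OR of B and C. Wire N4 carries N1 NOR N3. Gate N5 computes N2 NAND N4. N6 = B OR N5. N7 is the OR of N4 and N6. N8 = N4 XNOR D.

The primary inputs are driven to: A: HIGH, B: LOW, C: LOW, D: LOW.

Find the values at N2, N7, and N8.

N1 = A OR C OR D = HIGH OR LOW OR LOW = HIGH
N2 = N1 OR D = HIGH OR LOW = HIGH
N3 = B OR C = LOW OR LOW = LOW
N4 = N1 NOR N3 = HIGH NOR LOW = LOW
N5 = N2 NAND N4 = HIGH NAND LOW = HIGH
N6 = B OR N5 = LOW OR HIGH = HIGH
N7 = N4 OR N6 = LOW OR HIGH = HIGH
N8 = N4 XNOR D = LOW XNOR LOW = HIGH

N2 = HIGH  N7 = HIGH  N8 = HIGH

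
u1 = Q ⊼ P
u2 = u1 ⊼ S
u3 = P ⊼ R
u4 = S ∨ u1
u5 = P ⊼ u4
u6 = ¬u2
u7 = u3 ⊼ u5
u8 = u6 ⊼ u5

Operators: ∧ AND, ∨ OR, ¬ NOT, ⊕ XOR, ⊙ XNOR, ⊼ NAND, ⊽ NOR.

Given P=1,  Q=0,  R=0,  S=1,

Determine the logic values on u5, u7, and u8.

u1 = Q NAND P = 0 NAND 1 = 1
u2 = u1 NAND S = 1 NAND 1 = 0
u3 = P NAND R = 1 NAND 0 = 1
u4 = S OR u1 = 1 OR 1 = 1
u5 = P NAND u4 = 1 NAND 1 = 0
u6 = NOT u2 = NOT 0 = 1
u7 = u3 NAND u5 = 1 NAND 0 = 1
u8 = u6 NAND u5 = 1 NAND 0 = 1

u5 = 0, u7 = 1, u8 = 1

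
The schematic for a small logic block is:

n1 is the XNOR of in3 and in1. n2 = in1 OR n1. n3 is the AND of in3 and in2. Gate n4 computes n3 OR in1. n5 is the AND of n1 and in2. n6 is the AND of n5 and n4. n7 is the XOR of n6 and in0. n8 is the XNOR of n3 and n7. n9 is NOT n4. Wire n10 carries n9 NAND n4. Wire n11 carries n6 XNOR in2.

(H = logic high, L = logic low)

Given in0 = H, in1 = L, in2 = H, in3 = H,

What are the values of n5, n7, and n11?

n1 = in3 XNOR in1 = H XNOR L = L
n3 = in3 AND in2 = H AND H = H
n4 = n3 OR in1 = H OR L = H
n5 = n1 AND in2 = L AND H = L
n6 = n5 AND n4 = L AND H = L
n7 = n6 XOR in0 = L XOR H = H
n11 = n6 XNOR in2 = L XNOR H = L

n5 = L; n7 = H; n11 = L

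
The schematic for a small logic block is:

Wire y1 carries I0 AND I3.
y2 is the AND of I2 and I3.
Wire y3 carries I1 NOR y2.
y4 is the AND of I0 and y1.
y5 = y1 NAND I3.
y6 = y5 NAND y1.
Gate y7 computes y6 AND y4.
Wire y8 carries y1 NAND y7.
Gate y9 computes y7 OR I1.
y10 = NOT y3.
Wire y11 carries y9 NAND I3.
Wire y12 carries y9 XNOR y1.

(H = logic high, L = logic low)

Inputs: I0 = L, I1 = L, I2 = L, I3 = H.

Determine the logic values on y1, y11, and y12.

y1 = I0 AND I3 = L AND H = L
y4 = I0 AND y1 = L AND L = L
y5 = y1 NAND I3 = L NAND H = H
y6 = y5 NAND y1 = H NAND L = H
y7 = y6 AND y4 = H AND L = L
y9 = y7 OR I1 = L OR L = L
y11 = y9 NAND I3 = L NAND H = H
y12 = y9 XNOR y1 = L XNOR L = H

y1 = L, y11 = H, y12 = H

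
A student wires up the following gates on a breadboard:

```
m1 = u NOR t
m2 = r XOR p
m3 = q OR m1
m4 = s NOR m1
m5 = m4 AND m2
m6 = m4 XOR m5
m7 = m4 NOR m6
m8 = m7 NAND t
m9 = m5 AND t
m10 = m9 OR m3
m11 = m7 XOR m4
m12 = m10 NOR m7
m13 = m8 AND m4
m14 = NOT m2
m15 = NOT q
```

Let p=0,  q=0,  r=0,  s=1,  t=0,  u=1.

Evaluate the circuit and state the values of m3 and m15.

m1 = u NOR t = 1 NOR 0 = 0
m3 = q OR m1 = 0 OR 0 = 0
m15 = NOT q = NOT 0 = 1

m3 = 0, m15 = 1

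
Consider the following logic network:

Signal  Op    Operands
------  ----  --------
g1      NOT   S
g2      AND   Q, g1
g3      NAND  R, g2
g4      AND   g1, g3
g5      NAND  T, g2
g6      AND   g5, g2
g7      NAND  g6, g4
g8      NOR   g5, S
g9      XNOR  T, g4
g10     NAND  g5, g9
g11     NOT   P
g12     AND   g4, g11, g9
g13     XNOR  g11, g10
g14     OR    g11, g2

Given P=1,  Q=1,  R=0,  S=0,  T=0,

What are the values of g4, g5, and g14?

g4 = 1, g5 = 1, g14 = 1

g1 = NOT S = NOT 0 = 1
g2 = Q AND g1 = 1 AND 1 = 1
g3 = R NAND g2 = 0 NAND 1 = 1
g4 = g1 AND g3 = 1 AND 1 = 1
g5 = T NAND g2 = 0 NAND 1 = 1
g11 = NOT P = NOT 1 = 0
g14 = g11 OR g2 = 0 OR 1 = 1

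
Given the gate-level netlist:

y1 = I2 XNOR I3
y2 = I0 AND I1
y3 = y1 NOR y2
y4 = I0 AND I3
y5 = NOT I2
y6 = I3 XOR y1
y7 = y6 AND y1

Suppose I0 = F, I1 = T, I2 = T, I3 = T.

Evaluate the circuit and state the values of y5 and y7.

y1 = I2 XNOR I3 = T XNOR T = T
y5 = NOT I2 = NOT T = F
y6 = I3 XOR y1 = T XOR T = F
y7 = y6 AND y1 = F AND T = F

y5 = F, y7 = F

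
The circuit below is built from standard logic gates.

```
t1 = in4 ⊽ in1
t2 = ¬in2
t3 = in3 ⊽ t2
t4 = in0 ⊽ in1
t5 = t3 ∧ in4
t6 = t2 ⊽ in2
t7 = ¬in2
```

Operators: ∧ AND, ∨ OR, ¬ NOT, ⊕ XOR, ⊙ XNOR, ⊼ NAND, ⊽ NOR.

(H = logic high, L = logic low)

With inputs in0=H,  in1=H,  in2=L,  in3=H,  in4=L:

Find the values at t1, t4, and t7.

t1 = in4 NOR in1 = L NOR H = L
t4 = in0 NOR in1 = H NOR H = L
t7 = NOT in2 = NOT L = H

t1 = L; t4 = L; t7 = H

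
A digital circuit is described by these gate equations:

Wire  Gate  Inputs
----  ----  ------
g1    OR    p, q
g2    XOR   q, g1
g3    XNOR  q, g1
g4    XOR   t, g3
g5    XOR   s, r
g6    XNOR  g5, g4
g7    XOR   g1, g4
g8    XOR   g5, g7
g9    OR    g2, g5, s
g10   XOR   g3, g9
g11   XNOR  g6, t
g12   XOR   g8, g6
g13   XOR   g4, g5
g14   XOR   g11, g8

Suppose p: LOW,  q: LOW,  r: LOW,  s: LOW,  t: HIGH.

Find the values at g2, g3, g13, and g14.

g1 = p OR q = LOW OR LOW = LOW
g2 = q XOR g1 = LOW XOR LOW = LOW
g3 = q XNOR g1 = LOW XNOR LOW = HIGH
g4 = t XOR g3 = HIGH XOR HIGH = LOW
g5 = s XOR r = LOW XOR LOW = LOW
g6 = g5 XNOR g4 = LOW XNOR LOW = HIGH
g7 = g1 XOR g4 = LOW XOR LOW = LOW
g8 = g5 XOR g7 = LOW XOR LOW = LOW
g11 = g6 XNOR t = HIGH XNOR HIGH = HIGH
g13 = g4 XOR g5 = LOW XOR LOW = LOW
g14 = g11 XOR g8 = HIGH XOR LOW = HIGH

g2 = LOW, g3 = HIGH, g13 = LOW, g14 = HIGH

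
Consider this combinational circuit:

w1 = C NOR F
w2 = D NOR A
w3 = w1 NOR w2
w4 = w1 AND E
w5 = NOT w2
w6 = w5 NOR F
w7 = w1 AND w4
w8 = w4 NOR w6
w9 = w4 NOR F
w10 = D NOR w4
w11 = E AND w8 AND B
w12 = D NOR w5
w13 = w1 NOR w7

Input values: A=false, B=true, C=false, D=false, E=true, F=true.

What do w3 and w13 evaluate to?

w3 = false, w13 = true

w1 = C NOR F = false NOR true = false
w2 = D NOR A = false NOR false = true
w3 = w1 NOR w2 = false NOR true = false
w4 = w1 AND E = false AND true = false
w7 = w1 AND w4 = false AND false = false
w13 = w1 NOR w7 = false NOR false = true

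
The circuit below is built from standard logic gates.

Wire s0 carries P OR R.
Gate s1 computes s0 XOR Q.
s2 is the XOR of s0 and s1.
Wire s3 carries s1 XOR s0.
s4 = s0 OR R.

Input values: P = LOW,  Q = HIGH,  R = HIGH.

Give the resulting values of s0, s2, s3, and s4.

s0 = HIGH, s2 = HIGH, s3 = HIGH, s4 = HIGH

s0 = P OR R = LOW OR HIGH = HIGH
s1 = s0 XOR Q = HIGH XOR HIGH = LOW
s2 = s0 XOR s1 = HIGH XOR LOW = HIGH
s3 = s1 XOR s0 = LOW XOR HIGH = HIGH
s4 = s0 OR R = HIGH OR HIGH = HIGH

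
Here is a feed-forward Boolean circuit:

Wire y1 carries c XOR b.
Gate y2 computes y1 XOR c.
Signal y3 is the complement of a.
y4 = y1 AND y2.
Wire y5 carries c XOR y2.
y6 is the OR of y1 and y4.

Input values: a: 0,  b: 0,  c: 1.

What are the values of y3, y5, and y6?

y3 = 1, y5 = 1, y6 = 1

y1 = c XOR b = 1 XOR 0 = 1
y2 = y1 XOR c = 1 XOR 1 = 0
y3 = NOT a = NOT 0 = 1
y4 = y1 AND y2 = 1 AND 0 = 0
y5 = c XOR y2 = 1 XOR 0 = 1
y6 = y1 OR y4 = 1 OR 0 = 1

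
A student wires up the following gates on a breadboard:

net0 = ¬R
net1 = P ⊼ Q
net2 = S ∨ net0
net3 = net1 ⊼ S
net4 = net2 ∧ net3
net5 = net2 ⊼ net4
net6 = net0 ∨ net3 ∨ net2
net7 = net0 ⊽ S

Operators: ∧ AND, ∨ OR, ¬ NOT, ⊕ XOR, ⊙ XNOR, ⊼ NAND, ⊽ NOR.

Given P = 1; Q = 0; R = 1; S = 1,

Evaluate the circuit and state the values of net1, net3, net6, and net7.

net0 = NOT R = NOT 1 = 0
net1 = P NAND Q = 1 NAND 0 = 1
net2 = S OR net0 = 1 OR 0 = 1
net3 = net1 NAND S = 1 NAND 1 = 0
net6 = net0 OR net3 OR net2 = 0 OR 0 OR 1 = 1
net7 = net0 NOR S = 0 NOR 1 = 0

net1 = 1  net3 = 0  net6 = 1  net7 = 0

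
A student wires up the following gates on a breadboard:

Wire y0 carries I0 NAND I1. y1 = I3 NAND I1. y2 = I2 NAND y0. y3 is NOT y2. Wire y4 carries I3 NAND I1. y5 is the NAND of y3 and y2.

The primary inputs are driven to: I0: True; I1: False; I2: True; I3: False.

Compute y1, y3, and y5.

y0 = I0 NAND I1 = True NAND False = True
y1 = I3 NAND I1 = False NAND False = True
y2 = I2 NAND y0 = True NAND True = False
y3 = NOT y2 = NOT False = True
y5 = y3 NAND y2 = True NAND False = True

y1 = True, y3 = True, y5 = True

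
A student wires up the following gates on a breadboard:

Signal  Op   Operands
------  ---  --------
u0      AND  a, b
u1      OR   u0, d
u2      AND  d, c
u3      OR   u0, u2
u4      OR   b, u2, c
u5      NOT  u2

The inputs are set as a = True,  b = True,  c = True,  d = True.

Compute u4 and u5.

u2 = d AND c = True AND True = True
u4 = b OR u2 OR c = True OR True OR True = True
u5 = NOT u2 = NOT True = False

u4 = True, u5 = False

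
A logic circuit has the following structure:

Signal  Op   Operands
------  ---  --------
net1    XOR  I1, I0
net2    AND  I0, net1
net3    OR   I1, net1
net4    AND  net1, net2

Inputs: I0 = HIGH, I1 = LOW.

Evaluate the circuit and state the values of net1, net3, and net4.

net1 = I1 XOR I0 = LOW XOR HIGH = HIGH
net2 = I0 AND net1 = HIGH AND HIGH = HIGH
net3 = I1 OR net1 = LOW OR HIGH = HIGH
net4 = net1 AND net2 = HIGH AND HIGH = HIGH

net1 = HIGH, net3 = HIGH, net4 = HIGH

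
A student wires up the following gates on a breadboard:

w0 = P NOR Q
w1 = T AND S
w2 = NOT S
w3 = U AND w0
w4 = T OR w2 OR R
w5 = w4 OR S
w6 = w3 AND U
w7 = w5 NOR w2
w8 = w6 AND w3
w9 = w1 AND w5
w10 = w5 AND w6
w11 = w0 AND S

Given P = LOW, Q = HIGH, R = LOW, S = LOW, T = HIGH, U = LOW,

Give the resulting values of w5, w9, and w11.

w5 = HIGH, w9 = LOW, w11 = LOW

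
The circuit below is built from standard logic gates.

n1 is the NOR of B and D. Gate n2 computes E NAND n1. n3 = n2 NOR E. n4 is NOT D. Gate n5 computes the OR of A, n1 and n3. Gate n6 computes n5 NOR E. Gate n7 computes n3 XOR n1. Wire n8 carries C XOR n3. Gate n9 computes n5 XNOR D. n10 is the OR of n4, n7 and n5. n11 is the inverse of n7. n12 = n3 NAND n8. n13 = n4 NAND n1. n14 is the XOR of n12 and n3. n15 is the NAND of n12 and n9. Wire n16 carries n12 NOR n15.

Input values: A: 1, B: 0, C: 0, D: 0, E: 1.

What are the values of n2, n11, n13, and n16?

n1 = B NOR D = 0 NOR 0 = 1
n2 = E NAND n1 = 1 NAND 1 = 0
n3 = n2 NOR E = 0 NOR 1 = 0
n4 = NOT D = NOT 0 = 1
n5 = A OR n1 OR n3 = 1 OR 1 OR 0 = 1
n7 = n3 XOR n1 = 0 XOR 1 = 1
n8 = C XOR n3 = 0 XOR 0 = 0
n9 = n5 XNOR D = 1 XNOR 0 = 0
n11 = NOT n7 = NOT 1 = 0
n12 = n3 NAND n8 = 0 NAND 0 = 1
n13 = n4 NAND n1 = 1 NAND 1 = 0
n15 = n12 NAND n9 = 1 NAND 0 = 1
n16 = n12 NOR n15 = 1 NOR 1 = 0

n2 = 0; n11 = 0; n13 = 0; n16 = 0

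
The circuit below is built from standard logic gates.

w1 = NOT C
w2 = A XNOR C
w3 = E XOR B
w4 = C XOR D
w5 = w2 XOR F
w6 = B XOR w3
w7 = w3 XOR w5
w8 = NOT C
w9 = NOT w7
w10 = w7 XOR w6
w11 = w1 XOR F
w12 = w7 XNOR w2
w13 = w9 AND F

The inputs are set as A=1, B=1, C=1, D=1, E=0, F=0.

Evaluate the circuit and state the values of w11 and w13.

w11 = 0  w13 = 0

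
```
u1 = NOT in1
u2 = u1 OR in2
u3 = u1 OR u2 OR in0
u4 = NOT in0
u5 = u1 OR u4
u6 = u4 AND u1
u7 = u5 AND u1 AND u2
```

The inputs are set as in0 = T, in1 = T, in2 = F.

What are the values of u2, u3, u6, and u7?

u1 = NOT in1 = NOT T = F
u2 = u1 OR in2 = F OR F = F
u3 = u1 OR u2 OR in0 = F OR F OR T = T
u4 = NOT in0 = NOT T = F
u5 = u1 OR u4 = F OR F = F
u6 = u4 AND u1 = F AND F = F
u7 = u5 AND u1 AND u2 = F AND F AND F = F

u2 = F  u3 = T  u6 = F  u7 = F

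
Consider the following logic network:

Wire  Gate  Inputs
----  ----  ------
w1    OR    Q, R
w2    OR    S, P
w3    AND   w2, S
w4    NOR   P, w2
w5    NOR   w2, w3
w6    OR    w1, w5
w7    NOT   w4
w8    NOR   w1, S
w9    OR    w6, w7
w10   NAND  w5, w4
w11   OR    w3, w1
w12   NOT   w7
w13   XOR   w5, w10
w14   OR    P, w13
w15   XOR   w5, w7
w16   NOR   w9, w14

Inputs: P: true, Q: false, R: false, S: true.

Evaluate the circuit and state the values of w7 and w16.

w7 = true; w16 = false

w1 = Q OR R = false OR false = false
w2 = S OR P = true OR true = true
w3 = w2 AND S = true AND true = true
w4 = P NOR w2 = true NOR true = false
w5 = w2 NOR w3 = true NOR true = false
w6 = w1 OR w5 = false OR false = false
w7 = NOT w4 = NOT false = true
w9 = w6 OR w7 = false OR true = true
w10 = w5 NAND w4 = false NAND false = true
w13 = w5 XOR w10 = false XOR true = true
w14 = P OR w13 = true OR true = true
w16 = w9 NOR w14 = true NOR true = false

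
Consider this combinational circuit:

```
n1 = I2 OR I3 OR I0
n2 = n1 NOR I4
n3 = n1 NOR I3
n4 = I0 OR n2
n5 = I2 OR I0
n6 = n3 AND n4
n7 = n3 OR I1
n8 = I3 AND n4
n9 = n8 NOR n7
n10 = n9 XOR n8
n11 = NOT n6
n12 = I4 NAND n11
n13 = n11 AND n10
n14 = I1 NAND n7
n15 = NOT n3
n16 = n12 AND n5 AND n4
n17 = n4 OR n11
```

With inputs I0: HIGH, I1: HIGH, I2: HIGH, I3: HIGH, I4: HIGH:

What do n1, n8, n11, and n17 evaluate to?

n1 = HIGH; n8 = HIGH; n11 = HIGH; n17 = HIGH

n1 = I2 OR I3 OR I0 = HIGH OR HIGH OR HIGH = HIGH
n2 = n1 NOR I4 = HIGH NOR HIGH = LOW
n3 = n1 NOR I3 = HIGH NOR HIGH = LOW
n4 = I0 OR n2 = HIGH OR LOW = HIGH
n6 = n3 AND n4 = LOW AND HIGH = LOW
n8 = I3 AND n4 = HIGH AND HIGH = HIGH
n11 = NOT n6 = NOT LOW = HIGH
n17 = n4 OR n11 = HIGH OR HIGH = HIGH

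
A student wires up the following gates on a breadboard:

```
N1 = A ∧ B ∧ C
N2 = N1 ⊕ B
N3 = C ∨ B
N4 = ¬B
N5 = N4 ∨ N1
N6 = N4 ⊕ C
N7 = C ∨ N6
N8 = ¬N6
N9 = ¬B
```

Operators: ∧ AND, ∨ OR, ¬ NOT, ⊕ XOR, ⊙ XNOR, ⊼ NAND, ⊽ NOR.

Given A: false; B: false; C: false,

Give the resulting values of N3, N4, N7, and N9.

N3 = C OR B = false OR false = false
N4 = NOT B = NOT false = true
N6 = N4 XOR C = true XOR false = true
N7 = C OR N6 = false OR true = true
N9 = NOT B = NOT false = true

N3 = false, N4 = true, N7 = true, N9 = true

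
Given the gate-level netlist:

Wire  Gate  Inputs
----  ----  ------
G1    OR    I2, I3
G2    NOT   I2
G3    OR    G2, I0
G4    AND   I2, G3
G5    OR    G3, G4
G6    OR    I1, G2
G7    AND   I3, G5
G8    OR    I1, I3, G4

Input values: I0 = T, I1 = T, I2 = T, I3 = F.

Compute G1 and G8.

G1 = T; G8 = T

G1 = I2 OR I3 = T OR F = T
G2 = NOT I2 = NOT T = F
G3 = G2 OR I0 = F OR T = T
G4 = I2 AND G3 = T AND T = T
G8 = I1 OR I3 OR G4 = T OR F OR T = T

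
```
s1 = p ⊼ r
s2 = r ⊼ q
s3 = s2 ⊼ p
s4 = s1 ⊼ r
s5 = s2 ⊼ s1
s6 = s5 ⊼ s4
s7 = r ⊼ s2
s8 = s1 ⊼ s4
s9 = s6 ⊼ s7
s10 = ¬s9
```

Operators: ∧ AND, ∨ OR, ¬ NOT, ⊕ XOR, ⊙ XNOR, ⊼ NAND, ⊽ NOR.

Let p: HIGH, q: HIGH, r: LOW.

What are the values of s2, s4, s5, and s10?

s2 = HIGH, s4 = HIGH, s5 = LOW, s10 = HIGH

s1 = p NAND r = HIGH NAND LOW = HIGH
s2 = r NAND q = LOW NAND HIGH = HIGH
s4 = s1 NAND r = HIGH NAND LOW = HIGH
s5 = s2 NAND s1 = HIGH NAND HIGH = LOW
s6 = s5 NAND s4 = LOW NAND HIGH = HIGH
s7 = r NAND s2 = LOW NAND HIGH = HIGH
s9 = s6 NAND s7 = HIGH NAND HIGH = LOW
s10 = NOT s9 = NOT LOW = HIGH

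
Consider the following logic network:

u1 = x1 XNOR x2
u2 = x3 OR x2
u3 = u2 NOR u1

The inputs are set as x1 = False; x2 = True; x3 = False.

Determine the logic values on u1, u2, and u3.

u1 = x1 XNOR x2 = False XNOR True = False
u2 = x3 OR x2 = False OR True = True
u3 = u2 NOR u1 = True NOR False = False

u1 = False; u2 = True; u3 = False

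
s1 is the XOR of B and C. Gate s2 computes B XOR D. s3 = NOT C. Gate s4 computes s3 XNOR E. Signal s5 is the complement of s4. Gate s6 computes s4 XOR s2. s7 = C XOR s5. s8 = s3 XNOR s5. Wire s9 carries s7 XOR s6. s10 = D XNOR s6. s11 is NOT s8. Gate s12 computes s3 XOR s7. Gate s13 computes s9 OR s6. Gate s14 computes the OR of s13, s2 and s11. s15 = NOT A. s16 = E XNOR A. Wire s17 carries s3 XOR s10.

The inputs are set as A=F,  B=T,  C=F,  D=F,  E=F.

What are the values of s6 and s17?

s6 = T, s17 = T

s2 = B XOR D = T XOR F = T
s3 = NOT C = NOT F = T
s4 = s3 XNOR E = T XNOR F = F
s6 = s4 XOR s2 = F XOR T = T
s10 = D XNOR s6 = F XNOR T = F
s17 = s3 XOR s10 = T XOR F = T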